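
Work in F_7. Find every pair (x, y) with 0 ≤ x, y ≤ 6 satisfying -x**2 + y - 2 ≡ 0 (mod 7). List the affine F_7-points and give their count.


Affine F_7-points: {(0, 2), (1, 3), (2, 6), (3, 4), (4, 4), (5, 6), (6, 3)}; count = 7.

For each of the 49 pairs (x, y) ∈ F_7², evaluate f(x, y) mod 7. Record the zeros.
  x = 0: [0↦5, 1↦6, 2↦0, 3↦1, 4↦2, 5↦3, 6↦4]  zeros at y ∈ {2}
  x = 1: [0↦4, 1↦5, 2↦6, 3↦0, 4↦1, 5↦2, 6↦3]  zeros at y ∈ {3}
  x = 2: [0↦1, 1↦2, 2↦3, 3↦4, 4↦5, 5↦6, 6↦0]  zeros at y ∈ {6}
  x = 3: [0↦3, 1↦4, 2↦5, 3↦6, 4↦0, 5↦1, 6↦2]  zeros at y ∈ {4}
  x = 4: [0↦3, 1↦4, 2↦5, 3↦6, 4↦0, 5↦1, 6↦2]  zeros at y ∈ {4}
  x = 5: [0↦1, 1↦2, 2↦3, 3↦4, 4↦5, 5↦6, 6↦0]  zeros at y ∈ {6}
  x = 6: [0↦4, 1↦5, 2↦6, 3↦0, 4↦1, 5↦2, 6↦3]  zeros at y ∈ {3}
Collecting zeros: affine points = {(0, 2), (1, 3), (2, 6), (3, 4), (4, 4), (5, 6), (6, 3)}.
Total count |C(F_7)_aff| = 7.


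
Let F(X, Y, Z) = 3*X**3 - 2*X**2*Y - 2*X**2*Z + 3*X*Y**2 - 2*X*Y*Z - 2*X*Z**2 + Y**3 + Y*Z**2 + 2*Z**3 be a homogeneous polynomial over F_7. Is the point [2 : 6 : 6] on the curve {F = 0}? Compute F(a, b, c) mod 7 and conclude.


F(2,6,6) ≡ 6 (mod 7); P is NOT on the curve.

Evaluate F(2, 6, 6) term-by-term (mod 7).
  3*X**3 ↦ 3·8·1·1 = 24
  -2*X**2*Y ↦ -2·4·6·1 = -48
  -2*X**2*Z ↦ -2·4·1·6 = -48
  3*X*Y**2 ↦ 3·2·36·1 = 216
  -2*X*Y*Z ↦ -2·2·6·6 = -144
  -2*X*Z**2 ↦ -2·2·1·36 = -144
  Y**3 ↦ 1·1·216·1 = 216
  Y*Z**2 ↦ 1·1·6·36 = 216
  2*Z**3 ↦ 2·1·1·216 = 432
Sum: F(2, 6, 6) = (24) + (-48) + (-48) + (216) + (-144) + (-144) + (216) + (216) + (432) = 720.
Reducing mod 7: 720 ≡ 6 (mod 7).
Since F(a, b, c) ≡ 6 ≠ 0 (mod 7), P does NOT lie on the curve.


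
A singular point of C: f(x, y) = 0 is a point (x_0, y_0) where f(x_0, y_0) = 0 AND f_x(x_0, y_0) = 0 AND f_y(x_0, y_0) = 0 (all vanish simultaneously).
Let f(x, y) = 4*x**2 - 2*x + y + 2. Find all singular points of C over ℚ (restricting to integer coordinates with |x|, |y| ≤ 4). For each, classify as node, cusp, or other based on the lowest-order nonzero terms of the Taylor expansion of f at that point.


No singular points in the scanned grid; C is smooth there.

Compute partial derivatives:
  f_x = 8*x - 2.
  f_y = 1.
f_y = 1 is a nonzero constant, so f_y never vanishes: no point (x, y) can satisfy f = f_x = f_y = 0. In particular no (x, y) ∈ {−4, ..., 4}² is singular; the curve is smooth.


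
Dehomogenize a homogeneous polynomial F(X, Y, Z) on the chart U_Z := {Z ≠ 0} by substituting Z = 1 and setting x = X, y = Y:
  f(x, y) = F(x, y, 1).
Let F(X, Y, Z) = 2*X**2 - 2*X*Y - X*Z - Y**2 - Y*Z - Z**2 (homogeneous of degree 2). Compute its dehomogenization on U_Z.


f(x, y) = 2*x**2 - 2*x*y - x - y**2 - y - 1

On U_Z we set Z = 1. Each monomial c·X^i·Y^j·Z^k in F becomes c·x^i·y^j·1^k = c·x^i·y^j.
Substituting Z = 1: F(X, Y, 1) = 2*x**2 - 2*x*y - x - y**2 - y - 1.
Note: deg(f) ≤ deg(F) = 2; strict inequality happens when F is divisible by Z (lost terms).


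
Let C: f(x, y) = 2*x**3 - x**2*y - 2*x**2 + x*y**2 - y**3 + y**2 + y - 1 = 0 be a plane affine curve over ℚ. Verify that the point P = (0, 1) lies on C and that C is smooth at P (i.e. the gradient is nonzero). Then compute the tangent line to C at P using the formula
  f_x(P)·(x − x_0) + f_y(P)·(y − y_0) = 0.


Tangent line at P: x = 0.

Step 1: f(0, 1) = 0, so P lies on C.
Step 2: partial derivatives
  f_x(x, y) = 6*x**2 - 2*x*y - 4*x + y**2, f_y(x, y) = -x**2 + 2*x*y - 3*y**2 + 2*y + 1.
  f_x(P) = 1, f_y(P) = 0 (gradient nonzero, so P is smooth).
Step 3: tangent line at P: 1·(x − 0) + 0·(y − 1) = 0.
Expanding: x = 0.


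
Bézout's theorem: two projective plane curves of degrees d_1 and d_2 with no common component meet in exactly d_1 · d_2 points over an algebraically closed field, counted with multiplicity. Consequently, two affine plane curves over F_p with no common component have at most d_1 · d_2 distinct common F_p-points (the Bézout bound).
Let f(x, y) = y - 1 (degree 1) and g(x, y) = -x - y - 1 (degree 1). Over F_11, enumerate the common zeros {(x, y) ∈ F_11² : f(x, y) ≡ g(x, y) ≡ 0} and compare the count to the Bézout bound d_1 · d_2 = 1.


Common zeros: {(9, 1)}; count = 1; Bézout bound = 1.

deg(f) = 1, deg(g) = 1, so Bézout bound = 1.
Scan x ∈ F_11. For each x, list the y ∈ F_11 with f(x, y) ≡ 0 and those with g(x, y) ≡ 0 (mod 11); the common zeros in that column are the intersection.
  x = 0: f ≡ 0 at y ∈ {1}; g ≡ 0 at y ∈ {10}; common: ∅.
  x = 1: f ≡ 0 at y ∈ {1}; g ≡ 0 at y ∈ {9}; common: ∅.
  x = 2: f ≡ 0 at y ∈ {1}; g ≡ 0 at y ∈ {8}; common: ∅.
  x = 3: f ≡ 0 at y ∈ {1}; g ≡ 0 at y ∈ {7}; common: ∅.
  x = 4: f ≡ 0 at y ∈ {1}; g ≡ 0 at y ∈ {6}; common: ∅.
  x = 5: f ≡ 0 at y ∈ {1}; g ≡ 0 at y ∈ {5}; common: ∅.
  x = 6: f ≡ 0 at y ∈ {1}; g ≡ 0 at y ∈ {4}; common: ∅.
  x = 7: f ≡ 0 at y ∈ {1}; g ≡ 0 at y ∈ {3}; common: ∅.
  x = 8: f ≡ 0 at y ∈ {1}; g ≡ 0 at y ∈ {2}; common: ∅.
  x = 9: f ≡ 0 at y ∈ {1}; g ≡ 0 at y ∈ {1}; common: {1}.
  x = 10: f ≡ 0 at y ∈ {1}; g ≡ 0 at y ∈ {0}; common: ∅.
Collecting: common zeros = {(9, 1)}, so the count is 1.
Comparison with the Bézout bound: 1 ≤ 1 = deg(f)·deg(g), as expected for curves with no common component (the bound is attained).


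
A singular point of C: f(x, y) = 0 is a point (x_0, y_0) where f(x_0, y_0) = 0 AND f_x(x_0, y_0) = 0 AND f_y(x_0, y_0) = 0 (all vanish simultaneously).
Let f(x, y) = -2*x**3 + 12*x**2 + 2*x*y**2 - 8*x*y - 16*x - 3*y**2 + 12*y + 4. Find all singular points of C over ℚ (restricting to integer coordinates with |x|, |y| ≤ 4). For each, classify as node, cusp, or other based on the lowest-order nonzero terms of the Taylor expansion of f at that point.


Singular points: {(2, 2)}; classification: cusp.

Compute partial derivatives:
  f_x = -6*x**2 + 24*x + 2*y**2 - 8*y - 16.
  f_y = 4*x*y - 8*x - 6*y + 12.
Scan x_0 ∈ {−4, ..., 4}. For each x_0, f_y(x_0, y) is a polynomial in y; find its integer roots y ∈ {−4, ..., 4}, then test f_x and f at those candidates.
  x = -4: f_y(-4, y) = 44 - 22*y; vanishes at y ∈ {2}. (-4, 2): f_x = -216 ≠ 0.
  x = -3: f_y(-3, y) = 36 - 18*y; vanishes at y ∈ {2}. (-3, 2): f_x = -150 ≠ 0.
  x = -2: f_y(-2, y) = 28 - 14*y; vanishes at y ∈ {2}. (-2, 2): f_x = -96 ≠ 0.
  x = -1: f_y(-1, y) = 20 - 10*y; vanishes at y ∈ {2}. (-1, 2): f_x = -54 ≠ 0.
  x = 0: f_y(0, y) = 12 - 6*y; vanishes at y ∈ {2}. (0, 2): f_x = -24 ≠ 0.
  x = 1: f_y(1, y) = 4 - 2*y; vanishes at y ∈ {2}. (1, 2): f_x = -6 ≠ 0.
  x = 2: f_y(2, y) = 2*y - 4; vanishes at y ∈ {2}. (2, 2): f_x = 0, f = 0 — SINGULAR.
  x = 3: f_y(3, y) = 6*y - 12; vanishes at y ∈ {2}. (3, 2): f_x = -6 ≠ 0.
  x = 4: f_y(4, y) = 10*y - 20; vanishes at y ∈ {2}. (4, 2): f_x = -24 ≠ 0.
Only singular point on the grid: (2, 2).
Classify: substitute x = 2 + u, y = 2 + v and expand: f = -2*u**3 + 2*u*v**2 + v**2.
No constant or linear terms (consistent with a singular point). Quadratic part: v**2. Cubic part: -2*u**3 + 2*u*v**2.
The quadratic part v**2 is a perfect square, so there is a single (double) tangent line v = 0, i.e. y = 2. Restricting the cubic part to that line (v = 0) leaves -2*u**3 ≠ 0, so f is not divisible by v and the branch is v² ≈ 2*u**3 to lowest order — this is a cusp.
Classification: cusp.


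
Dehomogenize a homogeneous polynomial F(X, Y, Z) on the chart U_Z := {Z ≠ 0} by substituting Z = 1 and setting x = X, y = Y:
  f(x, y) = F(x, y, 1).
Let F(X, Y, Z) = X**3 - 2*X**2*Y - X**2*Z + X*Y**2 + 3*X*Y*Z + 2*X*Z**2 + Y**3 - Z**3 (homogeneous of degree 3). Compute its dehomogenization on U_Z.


f(x, y) = x**3 - 2*x**2*y - x**2 + x*y**2 + 3*x*y + 2*x + y**3 - 1

On U_Z we set Z = 1. Each monomial c·X^i·Y^j·Z^k in F becomes c·x^i·y^j·1^k = c·x^i·y^j.
Substituting Z = 1: F(X, Y, 1) = x**3 - 2*x**2*y - x**2 + x*y**2 + 3*x*y + 2*x + y**3 - 1.
Note: deg(f) ≤ deg(F) = 3; strict inequality happens when F is divisible by Z (lost terms).


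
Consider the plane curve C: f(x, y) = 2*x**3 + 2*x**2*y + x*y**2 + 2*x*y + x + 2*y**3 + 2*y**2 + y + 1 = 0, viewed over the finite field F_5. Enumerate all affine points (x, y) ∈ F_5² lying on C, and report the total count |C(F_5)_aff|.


Affine F_5-points: {(0, 4), (1, 3), (1, 4), (3, 1), (4, 2)}; count = 5.

For each of the 25 pairs (x, y) ∈ F_5², evaluate f(x, y) mod 5. Record the zeros.
  x = 0: [0↦1, 1↦1, 2↦2, 3↦1, 4↦0]  zeros at y ∈ {4}
  x = 1: [0↦4, 1↦4, 2↦2, 3↦0, 4↦0]  zeros at y ∈ {3, 4}
  x = 2: [0↦4, 1↦3, 2↦2, 3↦3, 4↦3]  zeros at y ∈ ∅
  x = 3: [0↦3, 1↦0, 2↦4, 3↦2, 4↦1]  zeros at y ∈ {1}
  x = 4: [0↦3, 1↦2, 2↦0, 3↦4, 4↦1]  zeros at y ∈ {2}
Collecting zeros: affine points = {(0, 4), (1, 3), (1, 4), (3, 1), (4, 2)}.
Total count |C(F_5)_aff| = 5.


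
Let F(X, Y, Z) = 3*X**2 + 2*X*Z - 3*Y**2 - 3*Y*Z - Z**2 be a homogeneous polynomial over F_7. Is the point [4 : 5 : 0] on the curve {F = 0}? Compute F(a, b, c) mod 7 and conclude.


F(4,5,0) ≡ 1 (mod 7); P is NOT on the curve.

Evaluate F(4, 5, 0) term-by-term (mod 7).
  3*X**2 ↦ 3·16·1·1 = 48
  2*X*Z ↦ 2·4·1·0 = 0
  -3*Y**2 ↦ -3·1·25·1 = -75
  -3*Y*Z ↦ -3·1·5·0 = 0
  -Z**2 ↦ -1·1·1·0 = 0
Sum: F(4, 5, 0) = (48) + (0) + (-75) + (0) + (0) = -27.
Reducing mod 7: -27 ≡ 1 (mod 7).
Since F(a, b, c) ≡ 1 ≠ 0 (mod 7), P does NOT lie on the curve.


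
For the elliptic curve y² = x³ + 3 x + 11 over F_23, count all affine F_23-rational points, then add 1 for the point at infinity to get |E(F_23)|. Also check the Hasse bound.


Affine points = {(2, 5), (2, 18), (3, 1), (3, 22), (4, 8), (4, 15), (5, 6), (5, 17), (8, 8), (8, 15), (9, 10), (9, 13), (10, 11), (10, 12), (11, 8), (11, 15), (12, 2), (12, 21), (13, 4), (13, 19), (15, 2), (15, 21), (18, 3), (18, 20), (19, 2), (19, 21)}; affine count = 26; |E(F_23)| = 27.

Discriminant check: Δ ∝ 4a³ + 27b² = 4·3³ + 27·11² = 4·27 + 27·121 ≡ 17 (mod 23). Nonzero ⇒ E is nonsingular.
For each x ∈ F_23, compute rhs = x³ + 3·x + 11 mod 23, then count y ∈ F_23 with y² ≡ rhs.
  x = 0: rhs = 11, matching y values: none (0 points).
  x = 1: rhs = 15, matching y values: none (0 points).
  x = 2: rhs = 2, matching y values: 5, 18 (2 points).
  x = 3: rhs = 1, matching y values: 1, 22 (2 points).
  x = 4: rhs = 18, matching y values: 8, 15 (2 points).
  x = 5: rhs = 13, matching y values: 6, 17 (2 points).
  x = 6: rhs = 15, matching y values: none (0 points).
  x = 7: rhs = 7, matching y values: none (0 points).
  x = 8: rhs = 18, matching y values: 8, 15 (2 points).
  x = 9: rhs = 8, matching y values: 10, 13 (2 points).
  x = 10: rhs = 6, matching y values: 11, 12 (2 points).
  x = 11: rhs = 18, matching y values: 8, 15 (2 points).
  x = 12: rhs = 4, matching y values: 2, 21 (2 points).
  x = 13: rhs = 16, matching y values: 4, 19 (2 points).
  x = 14: rhs = 14, matching y values: none (0 points).
  x = 15: rhs = 4, matching y values: 2, 21 (2 points).
  x = 16: rhs = 15, matching y values: none (0 points).
  x = 17: rhs = 7, matching y values: none (0 points).
  x = 18: rhs = 9, matching y values: 3, 20 (2 points).
  x = 19: rhs = 4, matching y values: 2, 21 (2 points).
  x = 20: rhs = 21, matching y values: none (0 points).
  x = 21: rhs = 20, matching y values: none (0 points).
  x = 22: rhs = 7, matching y values: none (0 points).
Total affine count: 26.
Full point count |E(F_23)| = 26 + 1 = 27.
Hasse bound: |27 − (23+1)| = |3| = 3 ≤ 2√23 ≈ 9.5917 ✓.


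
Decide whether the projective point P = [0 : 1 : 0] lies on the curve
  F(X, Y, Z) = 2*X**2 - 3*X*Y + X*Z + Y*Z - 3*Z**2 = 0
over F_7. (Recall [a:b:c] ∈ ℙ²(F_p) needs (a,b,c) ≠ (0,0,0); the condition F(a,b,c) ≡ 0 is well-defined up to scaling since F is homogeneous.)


F(0,1,0) ≡ 0 (mod 7); P is on the curve.

Evaluate F(0, 1, 0) term-by-term (mod 7).
  2*X**2 ↦ 2·0·1·1 = 0
  -3*X*Y ↦ -3·0·1·1 = 0
  X*Z ↦ 1·0·1·0 = 0
  Y*Z ↦ 1·1·1·0 = 0
  -3*Z**2 ↦ -3·1·1·0 = 0
Sum: F(0, 1, 0) = (0) + (0) + (0) + (0) + (0) = 0.
Reducing mod 7: 0 ≡ 0 (mod 7).
Since F(a, b, c) ≡ 0 (mod 7), P lies on the curve.


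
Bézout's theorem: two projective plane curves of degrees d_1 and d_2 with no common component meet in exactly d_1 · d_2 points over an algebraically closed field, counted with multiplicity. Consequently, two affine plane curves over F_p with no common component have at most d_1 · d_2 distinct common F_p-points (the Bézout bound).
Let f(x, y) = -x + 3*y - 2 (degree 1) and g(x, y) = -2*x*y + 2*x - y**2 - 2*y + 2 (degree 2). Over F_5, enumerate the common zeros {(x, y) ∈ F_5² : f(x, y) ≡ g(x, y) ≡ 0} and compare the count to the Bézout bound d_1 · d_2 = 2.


Common zeros: ∅; count = 0; Bézout bound = 2.

deg(f) = 1, deg(g) = 2, so Bézout bound = 2.
Scan x ∈ F_5. For each x, list the y ∈ F_5 with f(x, y) ≡ 0 and those with g(x, y) ≡ 0 (mod 5); the common zeros in that column are the intersection.
  x = 0: f ≡ 0 at y ∈ {4}; g ≡ 0 at y ∈ ∅; common: ∅.
  x = 1: f ≡ 0 at y ∈ {1}; g ≡ 0 at y ∈ ∅; common: ∅.
  x = 2: f ≡ 0 at y ∈ {3}; g ≡ 0 at y ∈ {2}; common: ∅.
  x = 3: f ≡ 0 at y ∈ {0}; g ≡ 0 at y ∈ {3, 4}; common: ∅.
  x = 4: f ≡ 0 at y ∈ {2}; g ≡ 0 at y ∈ {0}; common: ∅.
Collecting: common zeros = ∅, so the count is 0.
Comparison with the Bézout bound: 0 ≤ 2 = deg(f)·deg(g), as expected for curves with no common component (the affine F_5-count falls short of the bound because intersections may lie at infinity, over extension fields, or carry multiplicity).


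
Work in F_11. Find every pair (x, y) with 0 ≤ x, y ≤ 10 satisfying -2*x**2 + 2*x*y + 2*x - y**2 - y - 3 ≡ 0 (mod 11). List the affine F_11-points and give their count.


Affine F_11-points: {(0, 5), (1, 6), (2, 4), (2, 10), (3, 1), (3, 4), (6, 5), (6, 6), (9, 7), (9, 10), (10, 1), (10, 7)}; count = 12.

For each of the 121 pairs (x, y) ∈ F_11², evaluate f(x, y) mod 11. Record the zeros.
  x = 0: [0↦8, 1↦6, 2↦2, 3↦7, 4↦10, 5↦0, 6↦10, 7↦7, 8↦2, 9↦6, 10↦8]  zeros at y ∈ {5}
  x = 1: [0↦8, 1↦8, 2↦6, 3↦2, 4↦7, 5↦10, 6↦0, 7↦10, 8↦7, 9↦2, 10↦6]  zeros at y ∈ {6}
  x = 2: [0↦4, 1↦6, 2↦6, 3↦4, 4↦0, 5↦5, 6↦8, 7↦9, 8↦8, 9↦5, 10↦0]  zeros at y ∈ {4, 10}
  x = 3: [0↦7, 1↦0, 2↦2, 3↦2, 4↦0, 5↦7, 6↦1, 7↦4, 8↦5, 9↦4, 10↦1]  zeros at y ∈ {1, 4}
  x = 4: [0↦6, 1↦1, 2↦5, 3↦7, 4↦7, 5↦5, 6↦1, 7↦6, 8↦9, 9↦10, 10↦9]  zeros at y ∈ ∅
  x = 5: [0↦1, 1↦9, 2↦4, 3↦8, 4↦10, 5↦10, 6↦8, 7↦4, 8↦9, 9↦1, 10↦2]  zeros at y ∈ ∅
  x = 6: [0↦3, 1↦2, 2↦10, 3↦5, 4↦9, 5↦0, 6↦0, 7↦9, 8↦5, 9↦10, 10↦2]  zeros at y ∈ {5, 6}
  x = 7: [0↦1, 1↦2, 2↦1, 3↦9, 4↦4, 5↦8, 6↦10, 7↦10, 8↦8, 9↦4, 10↦9]  zeros at y ∈ ∅
  x = 8: [0↦6, 1↦9, 2↦10, 3↦9, 4↦6, 5↦1, 6↦5, 7↦7, 8↦7, 9↦5, 10↦1]  zeros at y ∈ ∅
  x = 9: [0↦7, 1↦1, 2↦4, 3↦5, 4↦4, 5↦1, 6↦7, 7↦0, 8↦2, 9↦2, 10↦0]  zeros at y ∈ {7, 10}
  x = 10: [0↦4, 1↦0, 2↦5, 3↦8, 4↦9, 5↦8, 6↦5, 7↦0, 8↦4, 9↦6, 10↦6]  zeros at y ∈ {1, 7}
Collecting zeros: affine points = {(0, 5), (1, 6), (2, 4), (2, 10), (3, 1), (3, 4), (6, 5), (6, 6), (9, 7), (9, 10), (10, 1), (10, 7)}.
Total count |C(F_11)_aff| = 12.


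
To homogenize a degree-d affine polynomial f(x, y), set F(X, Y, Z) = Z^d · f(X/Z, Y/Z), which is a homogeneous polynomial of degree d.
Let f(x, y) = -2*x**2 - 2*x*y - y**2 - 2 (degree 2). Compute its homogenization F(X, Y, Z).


F(X, Y, Z) = -2*X**2 - 2*X*Y - Y**2 - 2*Z**2

deg(f) = 2.
Substitute x = X/Z, y = Y/Z into f, then multiply by Z^2.
  monomial -2·x^2·y^0 ↦ -2·X^2·Y^0·Z^0.
  monomial -2·x^1·y^1 ↦ -2·X^1·Y^1·Z^0.
  monomial -1·x^0·y^2 ↦ -1·X^0·Y^2·Z^0.
  monomial -2·x^0·y^0 ↦ -2·X^0·Y^0·Z^2.
Collecting: F(X, Y, Z) = -2*X**2 - 2*X*Y - Y**2 - 2*Z**2.


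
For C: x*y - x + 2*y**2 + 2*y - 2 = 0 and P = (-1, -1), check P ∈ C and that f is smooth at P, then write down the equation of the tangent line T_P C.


Tangent line at P: -2*x - 3*y - 5 = 0.

Step 1: f(-1, -1) = 0, so P lies on C.
Step 2: partial derivatives
  f_x(x, y) = y - 1, f_y(x, y) = x + 4*y + 2.
  f_x(P) = -2, f_y(P) = -3 (gradient nonzero, so P is smooth).
Step 3: tangent line at P: -2·(x − -1) + -3·(y − -1) = 0.
Expanding: -2*x - 3*y - 5 = 0.


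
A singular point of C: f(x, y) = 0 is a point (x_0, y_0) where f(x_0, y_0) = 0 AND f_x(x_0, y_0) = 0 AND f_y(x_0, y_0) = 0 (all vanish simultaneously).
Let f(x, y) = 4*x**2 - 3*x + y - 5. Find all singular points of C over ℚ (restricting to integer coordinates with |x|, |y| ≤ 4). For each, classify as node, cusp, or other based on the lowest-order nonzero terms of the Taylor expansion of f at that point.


No singular points in the scanned grid; C is smooth there.

Compute partial derivatives:
  f_x = 8*x - 3.
  f_y = 1.
f_y = 1 is a nonzero constant, so f_y never vanishes: no point (x, y) can satisfy f = f_x = f_y = 0. In particular no (x, y) ∈ {−4, ..., 4}² is singular; the curve is smooth.


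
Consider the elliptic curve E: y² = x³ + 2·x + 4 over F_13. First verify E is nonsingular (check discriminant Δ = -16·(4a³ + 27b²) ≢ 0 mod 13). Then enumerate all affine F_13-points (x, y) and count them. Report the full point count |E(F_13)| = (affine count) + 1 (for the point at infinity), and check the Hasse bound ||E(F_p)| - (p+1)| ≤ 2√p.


Affine points = {(0, 2), (0, 11), (2, 4), (2, 9), (5, 3), (5, 10), (7, 6), (7, 7), (8, 5), (8, 8), (9, 6), (9, 7), (10, 6), (10, 7), (12, 1), (12, 12)}; affine count = 16; |E(F_13)| = 17.

Discriminant check: Δ ∝ 4a³ + 27b² = 4·2³ + 27·4² = 4·8 + 27·16 ≡ 9 (mod 13). Nonzero ⇒ E is nonsingular.
For each x ∈ F_13, compute rhs = x³ + 2·x + 4 mod 13, then count y ∈ F_13 with y² ≡ rhs.
  x = 0: rhs = 4, matching y values: 2, 11 (2 points).
  x = 1: rhs = 7, matching y values: none (0 points).
  x = 2: rhs = 3, matching y values: 4, 9 (2 points).
  x = 3: rhs = 11, matching y values: none (0 points).
  x = 4: rhs = 11, matching y values: none (0 points).
  x = 5: rhs = 9, matching y values: 3, 10 (2 points).
  x = 6: rhs = 11, matching y values: none (0 points).
  x = 7: rhs = 10, matching y values: 6, 7 (2 points).
  x = 8: rhs = 12, matching y values: 5, 8 (2 points).
  x = 9: rhs = 10, matching y values: 6, 7 (2 points).
  x = 10: rhs = 10, matching y values: 6, 7 (2 points).
  x = 11: rhs = 5, matching y values: none (0 points).
  x = 12: rhs = 1, matching y values: 1, 12 (2 points).
Total affine count: 16.
Full point count |E(F_13)| = 16 + 1 = 17.
Hasse bound: |17 − (13+1)| = |3| = 3 ≤ 2√13 ≈ 7.2111 ✓.


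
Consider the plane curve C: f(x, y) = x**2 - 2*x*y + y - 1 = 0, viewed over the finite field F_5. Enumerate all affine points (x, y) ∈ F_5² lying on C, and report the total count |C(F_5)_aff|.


Affine F_5-points: {(0, 1), (1, 0), (2, 1), (4, 0)}; count = 4.

For each of the 25 pairs (x, y) ∈ F_5², evaluate f(x, y) mod 5. Record the zeros.
  x = 0: [0↦4, 1↦0, 2↦1, 3↦2, 4↦3]  zeros at y ∈ {1}
  x = 1: [0↦0, 1↦4, 2↦3, 3↦2, 4↦1]  zeros at y ∈ {0}
  x = 2: [0↦3, 1↦0, 2↦2, 3↦4, 4↦1]  zeros at y ∈ {1}
  x = 3: [0↦3, 1↦3, 2↦3, 3↦3, 4↦3]  zeros at y ∈ ∅
  x = 4: [0↦0, 1↦3, 2↦1, 3↦4, 4↦2]  zeros at y ∈ {0}
Collecting zeros: affine points = {(0, 1), (1, 0), (2, 1), (4, 0)}.
Total count |C(F_5)_aff| = 4.


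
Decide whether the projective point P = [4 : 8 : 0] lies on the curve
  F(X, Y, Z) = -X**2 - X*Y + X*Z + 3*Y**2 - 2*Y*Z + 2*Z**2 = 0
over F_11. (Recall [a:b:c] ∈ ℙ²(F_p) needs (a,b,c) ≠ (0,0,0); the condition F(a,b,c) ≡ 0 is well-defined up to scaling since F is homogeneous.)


F(4,8,0) ≡ 1 (mod 11); P is NOT on the curve.

Evaluate F(4, 8, 0) term-by-term (mod 11).
  -X**2 ↦ -1·16·1·1 = -16
  -X*Y ↦ -1·4·8·1 = -32
  X*Z ↦ 1·4·1·0 = 0
  3*Y**2 ↦ 3·1·64·1 = 192
  -2*Y*Z ↦ -2·1·8·0 = 0
  2*Z**2 ↦ 2·1·1·0 = 0
Sum: F(4, 8, 0) = (-16) + (-32) + (0) + (192) + (0) + (0) = 144.
Reducing mod 11: 144 ≡ 1 (mod 11).
Since F(a, b, c) ≡ 1 ≠ 0 (mod 11), P does NOT lie on the curve.


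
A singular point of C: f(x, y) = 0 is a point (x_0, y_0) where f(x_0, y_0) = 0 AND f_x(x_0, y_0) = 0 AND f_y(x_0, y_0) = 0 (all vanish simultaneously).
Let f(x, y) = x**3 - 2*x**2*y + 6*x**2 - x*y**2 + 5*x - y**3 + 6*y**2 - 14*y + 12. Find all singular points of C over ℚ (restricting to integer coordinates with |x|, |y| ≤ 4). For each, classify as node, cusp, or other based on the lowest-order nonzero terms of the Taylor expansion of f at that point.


Singular points: {(-1, 2)}; classification: node.

Compute partial derivatives:
  f_x = 3*x**2 - 4*x*y + 12*x - y**2 + 5.
  f_y = -2*x**2 - 2*x*y - 3*y**2 + 12*y - 14.
Scan x_0 ∈ {−4, ..., 4}. For each x_0, f_y(x_0, y) is a polynomial in y; find its integer roots y ∈ {−4, ..., 4}, then test f_x and f at those candidates.
  x = -4: f_y(-4, y) = -3*y**2 + 20*y - 46; no integer root y with |y| ≤ 4.
  x = -3: f_y(-3, y) = -3*y**2 + 18*y - 32; no integer root y with |y| ≤ 4.
  x = -2: f_y(-2, y) = -3*y**2 + 16*y - 22; no integer root y with |y| ≤ 4.
  x = -1: f_y(-1, y) = -3*y**2 + 14*y - 16; vanishes at y ∈ {2}. (-1, 2): f_x = 0, f = 0 — SINGULAR.
  x = 0: f_y(0, y) = -3*y**2 + 12*y - 14; no integer root y with |y| ≤ 4.
  x = 1: f_y(1, y) = -3*y**2 + 10*y - 16; no integer root y with |y| ≤ 4.
  x = 2: f_y(2, y) = -3*y**2 + 8*y - 22; no integer root y with |y| ≤ 4.
  x = 3: f_y(3, y) = -3*y**2 + 6*y - 32; no integer root y with |y| ≤ 4.
  x = 4: f_y(4, y) = -3*y**2 + 4*y - 46; no integer root y with |y| ≤ 4.
Only singular point on the grid: (-1, 2).
Classify: substitute x = -1 + u, y = 2 + v and expand: f = u**3 - 2*u**2*v - u**2 - u*v**2 - v**3 + v**2.
No constant or linear terms (consistent with a singular point). Quadratic part: -u**2 + v**2. Cubic part: u**3 - 2*u**2*v - u*v**2 - v**3.
The quadratic part v**2 - u**2 = (v − u)(v + u) splits into two distinct linear factors, so there are two distinct tangent lines y − 2 = ±(x − -1) — this is a node (ordinary double point).
Classification: node.


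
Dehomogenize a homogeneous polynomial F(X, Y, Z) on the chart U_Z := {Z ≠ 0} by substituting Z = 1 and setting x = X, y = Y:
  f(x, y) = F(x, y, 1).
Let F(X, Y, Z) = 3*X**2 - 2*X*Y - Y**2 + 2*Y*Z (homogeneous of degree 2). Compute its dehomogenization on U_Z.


f(x, y) = 3*x**2 - 2*x*y - y**2 + 2*y

On U_Z we set Z = 1. Each monomial c·X^i·Y^j·Z^k in F becomes c·x^i·y^j·1^k = c·x^i·y^j.
Substituting Z = 1: F(X, Y, 1) = 3*x**2 - 2*x*y - y**2 + 2*y.
Note: deg(f) ≤ deg(F) = 2; strict inequality happens when F is divisible by Z (lost terms).


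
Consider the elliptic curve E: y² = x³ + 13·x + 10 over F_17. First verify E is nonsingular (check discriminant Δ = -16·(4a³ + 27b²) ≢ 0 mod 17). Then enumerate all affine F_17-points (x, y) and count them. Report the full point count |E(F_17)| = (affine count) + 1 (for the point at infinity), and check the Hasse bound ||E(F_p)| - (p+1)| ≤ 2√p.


Affine points = {(3, 5), (3, 12), (5, 8), (5, 9), (6, 7), (6, 10), (7, 6), (7, 11), (10, 1), (10, 16), (13, 8), (13, 9), (16, 8), (16, 9)}; affine count = 14; |E(F_17)| = 15.

Discriminant check: Δ ∝ 4a³ + 27b² = 4·13³ + 27·10² = 4·2197 + 27·100 ≡ 13 (mod 17). Nonzero ⇒ E is nonsingular.
For each x ∈ F_17, compute rhs = x³ + 13·x + 10 mod 17, then count y ∈ F_17 with y² ≡ rhs.
  x = 0: rhs = 10, matching y values: none (0 points).
  x = 1: rhs = 7, matching y values: none (0 points).
  x = 2: rhs = 10, matching y values: none (0 points).
  x = 3: rhs = 8, matching y values: 5, 12 (2 points).
  x = 4: rhs = 7, matching y values: none (0 points).
  x = 5: rhs = 13, matching y values: 8, 9 (2 points).
  x = 6: rhs = 15, matching y values: 7, 10 (2 points).
  x = 7: rhs = 2, matching y values: 6, 11 (2 points).
  x = 8: rhs = 14, matching y values: none (0 points).
  x = 9: rhs = 6, matching y values: none (0 points).
  x = 10: rhs = 1, matching y values: 1, 16 (2 points).
  x = 11: rhs = 5, matching y values: none (0 points).
  x = 12: rhs = 7, matching y values: none (0 points).
  x = 13: rhs = 13, matching y values: 8, 9 (2 points).
  x = 14: rhs = 12, matching y values: none (0 points).
  x = 15: rhs = 10, matching y values: none (0 points).
  x = 16: rhs = 13, matching y values: 8, 9 (2 points).
Total affine count: 14.
Full point count |E(F_17)| = 14 + 1 = 15.
Hasse bound: |15 − (17+1)| = |-3| = 3 ≤ 2√17 ≈ 8.2462 ✓.


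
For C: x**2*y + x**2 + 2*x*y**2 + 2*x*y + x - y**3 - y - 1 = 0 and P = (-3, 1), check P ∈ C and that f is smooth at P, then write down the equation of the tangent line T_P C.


Tangent line at P: -7*x - 13*y - 8 = 0.

Step 1: f(-3, 1) = 0, so P lies on C.
Step 2: partial derivatives
  f_x(x, y) = 2*x*y + 2*x + 2*y**2 + 2*y + 1, f_y(x, y) = x**2 + 4*x*y + 2*x - 3*y**2 - 1.
  f_x(P) = -7, f_y(P) = -13 (gradient nonzero, so P is smooth).
Step 3: tangent line at P: -7·(x − -3) + -13·(y − 1) = 0.
Expanding: -7*x - 13*y - 8 = 0.


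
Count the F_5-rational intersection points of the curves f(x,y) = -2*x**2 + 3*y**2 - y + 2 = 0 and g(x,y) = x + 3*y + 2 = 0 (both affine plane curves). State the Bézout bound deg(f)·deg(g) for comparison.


Common zeros: ∅; count = 0; Bézout bound = 2.

deg(f) = 2, deg(g) = 1, so Bézout bound = 2.
Scan x ∈ F_5. For each x, list the y ∈ F_5 with f(x, y) ≡ 0 and those with g(x, y) ≡ 0 (mod 5); the common zeros in that column are the intersection.
  x = 0: f ≡ 0 at y ∈ ∅; g ≡ 0 at y ∈ {1}; common: ∅.
  x = 1: f ≡ 0 at y ∈ {0, 2}; g ≡ 0 at y ∈ {4}; common: ∅.
  x = 2: f ≡ 0 at y ∈ ∅; g ≡ 0 at y ∈ {2}; common: ∅.
  x = 3: f ≡ 0 at y ∈ ∅; g ≡ 0 at y ∈ {0}; common: ∅.
  x = 4: f ≡ 0 at y ∈ {0, 2}; g ≡ 0 at y ∈ {3}; common: ∅.
Collecting: common zeros = ∅, so the count is 0.
Comparison with the Bézout bound: 0 ≤ 2 = deg(f)·deg(g), as expected for curves with no common component (the affine F_5-count falls short of the bound because intersections may lie at infinity, over extension fields, or carry multiplicity).


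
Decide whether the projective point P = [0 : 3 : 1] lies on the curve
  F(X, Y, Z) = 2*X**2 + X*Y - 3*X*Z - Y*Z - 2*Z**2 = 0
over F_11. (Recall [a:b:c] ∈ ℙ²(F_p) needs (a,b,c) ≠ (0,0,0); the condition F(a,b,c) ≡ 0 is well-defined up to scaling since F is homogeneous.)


F(0,3,1) ≡ 6 (mod 11); P is NOT on the curve.

Evaluate F(0, 3, 1) term-by-term (mod 11).
  2*X**2 ↦ 2·0·1·1 = 0
  X*Y ↦ 1·0·3·1 = 0
  -3*X*Z ↦ -3·0·1·1 = 0
  -Y*Z ↦ -1·1·3·1 = -3
  -2*Z**2 ↦ -2·1·1·1 = -2
Sum: F(0, 3, 1) = (0) + (0) + (0) + (-3) + (-2) = -5.
Reducing mod 11: -5 ≡ 6 (mod 11).
Since F(a, b, c) ≡ 6 ≠ 0 (mod 11), P does NOT lie on the curve.


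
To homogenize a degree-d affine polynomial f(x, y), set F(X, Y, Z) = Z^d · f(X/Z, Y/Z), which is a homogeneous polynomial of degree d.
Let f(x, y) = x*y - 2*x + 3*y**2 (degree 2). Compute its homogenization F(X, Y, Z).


F(X, Y, Z) = X*Y - 2*X*Z + 3*Y**2

deg(f) = 2.
Substitute x = X/Z, y = Y/Z into f, then multiply by Z^2.
  monomial 1·x^1·y^1 ↦ 1·X^1·Y^1·Z^0.
  monomial -2·x^1·y^0 ↦ -2·X^1·Y^0·Z^1.
  monomial 3·x^0·y^2 ↦ 3·X^0·Y^2·Z^0.
Collecting: F(X, Y, Z) = X*Y - 2*X*Z + 3*Y**2.


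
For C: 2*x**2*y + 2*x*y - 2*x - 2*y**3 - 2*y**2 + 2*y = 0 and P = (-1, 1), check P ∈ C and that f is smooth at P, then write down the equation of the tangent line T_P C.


Tangent line at P: -4*x - 8*y + 4 = 0.

Step 1: f(-1, 1) = 0, so P lies on C.
Step 2: partial derivatives
  f_x(x, y) = 4*x*y + 2*y - 2, f_y(x, y) = 2*x**2 + 2*x - 6*y**2 - 4*y + 2.
  f_x(P) = -4, f_y(P) = -8 (gradient nonzero, so P is smooth).
Step 3: tangent line at P: -4·(x − -1) + -8·(y − 1) = 0.
Expanding: -4*x - 8*y + 4 = 0.


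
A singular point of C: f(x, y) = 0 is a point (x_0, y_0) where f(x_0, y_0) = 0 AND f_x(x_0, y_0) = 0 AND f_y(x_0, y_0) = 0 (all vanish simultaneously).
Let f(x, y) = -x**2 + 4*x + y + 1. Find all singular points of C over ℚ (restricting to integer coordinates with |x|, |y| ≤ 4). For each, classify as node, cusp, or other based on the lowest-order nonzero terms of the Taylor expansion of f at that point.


No singular points in the scanned grid; C is smooth there.

Compute partial derivatives:
  f_x = 4 - 2*x.
  f_y = 1.
f_y = 1 is a nonzero constant, so f_y never vanishes: no point (x, y) can satisfy f = f_x = f_y = 0. In particular no (x, y) ∈ {−4, ..., 4}² is singular; the curve is smooth.


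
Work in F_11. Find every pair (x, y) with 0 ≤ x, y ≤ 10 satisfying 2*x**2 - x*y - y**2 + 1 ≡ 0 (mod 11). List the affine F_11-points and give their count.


Affine F_11-points: {(0, 1), (0, 10), (4, 0), (4, 7), (5, 7), (5, 10), (6, 1), (6, 4), (7, 0), (7, 4)}; count = 10.

For each of the 121 pairs (x, y) ∈ F_11², evaluate f(x, y) mod 11. Record the zeros.
  x = 0: [0↦1, 1↦0, 2↦8, 3↦3, 4↦7, 5↦9, 6↦9, 7↦7, 8↦3, 9↦8, 10↦0]  zeros at y ∈ {1, 10}
  x = 1: [0↦3, 1↦1, 2↦8, 3↦2, 4↦5, 5↦6, 6↦5, 7↦2, 8↦8, 9↦1, 10↦3]  zeros at y ∈ ∅
  x = 2: [0↦9, 1↦6, 2↦1, 3↦5, 4↦7, 5↦7, 6↦5, 7↦1, 8↦6, 9↦9, 10↦10]  zeros at y ∈ ∅
  x = 3: [0↦8, 1↦4, 2↦9, 3↦1, 4↦2, 5↦1, 6↦9, 7↦4, 8↦8, 9↦10, 10↦10]  zeros at y ∈ ∅
  x = 4: [0↦0, 1↦6, 2↦10, 3↦1, 4↦1, 5↦10, 6↦6, 7↦0, 8↦3, 9↦4, 10↦3]  zeros at y ∈ {0, 7}
  x = 5: [0↦7, 1↦1, 2↦4, 3↦5, 4↦4, 5↦1, 6↦7, 7↦0, 8↦2, 9↦2, 10↦0]  zeros at y ∈ {7, 10}
  x = 6: [0↦7, 1↦0, 2↦2, 3↦2, 4↦0, 5↦7, 6↦1, 7↦4, 8↦5, 9↦4, 10↦1]  zeros at y ∈ {1, 4}
  x = 7: [0↦0, 1↦3, 2↦4, 3↦3, 4↦0, 5↦6, 6↦10, 7↦1, 8↦1, 9↦10, 10↦6]  zeros at y ∈ {0, 4}
  x = 8: [0↦8, 1↦10, 2↦10, 3↦8, 4↦4, 5↦9, 6↦1, 7↦2, 8↦1, 9↦9, 10↦4]  zeros at y ∈ ∅
  x = 9: [0↦9, 1↦10, 2↦9, 3↦6, 4↦1, 5↦5, 6↦7, 7↦7, 8↦5, 9↦1, 10↦6]  zeros at y ∈ ∅
  x = 10: [0↦3, 1↦3, 2↦1, 3↦8, 4↦2, 5↦5, 6↦6, 7↦5, 8↦2, 9↦8, 10↦1]  zeros at y ∈ ∅
Collecting zeros: affine points = {(0, 1), (0, 10), (4, 0), (4, 7), (5, 7), (5, 10), (6, 1), (6, 4), (7, 0), (7, 4)}.
Total count |C(F_11)_aff| = 10.


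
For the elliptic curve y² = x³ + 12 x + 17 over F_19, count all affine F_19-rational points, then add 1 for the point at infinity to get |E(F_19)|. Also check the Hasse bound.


Affine points = {(0, 6), (0, 13), (1, 7), (1, 12), (2, 7), (2, 12), (3, 2), (3, 17), (6, 1), (6, 18), (7, 8), (7, 11), (8, 6), (8, 13), (10, 4), (10, 15), (11, 6), (11, 13), (15, 0), (16, 7), (16, 12), (17, 2), (17, 17), (18, 2), (18, 17)}; affine count = 25; |E(F_19)| = 26.

Discriminant check: Δ ∝ 4a³ + 27b² = 4·12³ + 27·17² = 4·1728 + 27·289 ≡ 9 (mod 19). Nonzero ⇒ E is nonsingular.
For each x ∈ F_19, compute rhs = x³ + 12·x + 17 mod 19, then count y ∈ F_19 with y² ≡ rhs.
  x = 0: rhs = 17, matching y values: 6, 13 (2 points).
  x = 1: rhs = 11, matching y values: 7, 12 (2 points).
  x = 2: rhs = 11, matching y values: 7, 12 (2 points).
  x = 3: rhs = 4, matching y values: 2, 17 (2 points).
  x = 4: rhs = 15, matching y values: none (0 points).
  x = 5: rhs = 12, matching y values: none (0 points).
  x = 6: rhs = 1, matching y values: 1, 18 (2 points).
  x = 7: rhs = 7, matching y values: 8, 11 (2 points).
  x = 8: rhs = 17, matching y values: 6, 13 (2 points).
  x = 9: rhs = 18, matching y values: none (0 points).
  x = 10: rhs = 16, matching y values: 4, 15 (2 points).
  x = 11: rhs = 17, matching y values: 6, 13 (2 points).
  x = 12: rhs = 8, matching y values: none (0 points).
  x = 13: rhs = 14, matching y values: none (0 points).
  x = 14: rhs = 3, matching y values: none (0 points).
  x = 15: rhs = 0, matching y values: 0 (1 points).
  x = 16: rhs = 11, matching y values: 7, 12 (2 points).
  x = 17: rhs = 4, matching y values: 2, 17 (2 points).
  x = 18: rhs = 4, matching y values: 2, 17 (2 points).
Total affine count: 25.
Full point count |E(F_19)| = 25 + 1 = 26.
Hasse bound: |26 − (19+1)| = |6| = 6 ≤ 2√19 ≈ 8.7178 ✓.


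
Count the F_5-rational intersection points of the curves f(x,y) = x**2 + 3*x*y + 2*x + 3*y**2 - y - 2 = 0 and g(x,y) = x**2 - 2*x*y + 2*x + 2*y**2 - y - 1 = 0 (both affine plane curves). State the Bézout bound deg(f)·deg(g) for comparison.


Common zeros: {(0, 1)}; count = 1; Bézout bound = 4.

deg(f) = 2, deg(g) = 2, so Bézout bound = 4.
Scan x ∈ F_5. For each x, list the y ∈ F_5 with f(x, y) ≡ 0 and those with g(x, y) ≡ 0 (mod 5); the common zeros in that column are the intersection.
  x = 0: f ≡ 0 at y ∈ {1}; g ≡ 0 at y ∈ {1, 2}; common: {1}.
  x = 1: f ≡ 0 at y ∈ ∅; g ≡ 0 at y ∈ ∅; common: ∅.
  x = 2: f ≡ 0 at y ∈ ∅; g ≡ 0 at y ∈ {2, 3}; common: ∅.
  x = 3: f ≡ 0 at y ∈ ∅; g ≡ 0 at y ∈ ∅; common: ∅.
  x = 4: f ≡ 0 at y ∈ ∅; g ≡ 0 at y ∈ ∅; common: ∅.
Collecting: common zeros = {(0, 1)}, so the count is 1.
Comparison with the Bézout bound: 1 ≤ 4 = deg(f)·deg(g), as expected for curves with no common component (the affine F_5-count falls short of the bound because intersections may lie at infinity, over extension fields, or carry multiplicity).


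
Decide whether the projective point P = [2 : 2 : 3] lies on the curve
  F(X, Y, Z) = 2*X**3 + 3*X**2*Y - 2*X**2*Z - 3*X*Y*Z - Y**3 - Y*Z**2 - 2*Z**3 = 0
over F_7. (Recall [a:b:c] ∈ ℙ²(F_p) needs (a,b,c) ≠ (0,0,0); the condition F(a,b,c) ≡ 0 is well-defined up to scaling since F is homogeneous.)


F(2,2,3) ≡ 5 (mod 7); P is NOT on the curve.

Evaluate F(2, 2, 3) term-by-term (mod 7).
  2*X**3 ↦ 2·8·1·1 = 16
  3*X**2*Y ↦ 3·4·2·1 = 24
  -2*X**2*Z ↦ -2·4·1·3 = -24
  -3*X*Y*Z ↦ -3·2·2·3 = -36
  -Y**3 ↦ -1·1·8·1 = -8
  -Y*Z**2 ↦ -1·1·2·9 = -18
  -2*Z**3 ↦ -2·1·1·27 = -54
Sum: F(2, 2, 3) = (16) + (24) + (-24) + (-36) + (-8) + (-18) + (-54) = -100.
Reducing mod 7: -100 ≡ 5 (mod 7).
Since F(a, b, c) ≡ 5 ≠ 0 (mod 7), P does NOT lie on the curve.


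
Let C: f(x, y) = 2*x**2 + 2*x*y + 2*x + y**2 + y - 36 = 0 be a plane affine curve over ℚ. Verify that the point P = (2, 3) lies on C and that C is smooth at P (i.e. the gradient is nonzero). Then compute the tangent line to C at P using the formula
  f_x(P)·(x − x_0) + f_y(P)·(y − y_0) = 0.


Tangent line at P: 16*x + 11*y - 65 = 0.

Step 1: f(2, 3) = 0, so P lies on C.
Step 2: partial derivatives
  f_x(x, y) = 4*x + 2*y + 2, f_y(x, y) = 2*x + 2*y + 1.
  f_x(P) = 16, f_y(P) = 11 (gradient nonzero, so P is smooth).
Step 3: tangent line at P: 16·(x − 2) + 11·(y − 3) = 0.
Expanding: 16*x + 11*y - 65 = 0.


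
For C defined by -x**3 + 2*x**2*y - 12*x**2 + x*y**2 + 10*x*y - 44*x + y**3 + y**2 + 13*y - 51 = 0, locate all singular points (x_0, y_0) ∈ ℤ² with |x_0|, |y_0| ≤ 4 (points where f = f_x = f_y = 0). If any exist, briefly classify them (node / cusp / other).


Singular points: {(-3, 1)}; classification: node.

Compute partial derivatives:
  f_x = -3*x**2 + 4*x*y - 24*x + y**2 + 10*y - 44.
  f_y = 2*x**2 + 2*x*y + 10*x + 3*y**2 + 2*y + 13.
Scan x_0 ∈ {−4, ..., 4}. For each x_0, f_y(x_0, y) is a polynomial in y; find its integer roots y ∈ {−4, ..., 4}, then test f_x and f at those candidates.
  x = -4: f_y(-4, y) = 3*y**2 - 6*y + 5; no integer root y with |y| ≤ 4.
  x = -3: f_y(-3, y) = 3*y**2 - 4*y + 1; vanishes at y ∈ {1}. (-3, 1): f_x = 0, f = 0 — SINGULAR.
  x = -2: f_y(-2, y) = 3*y**2 - 2*y + 1; no integer root y with |y| ≤ 4.
  x = -1: f_y(-1, y) = 3*y**2 + 5; no integer root y with |y| ≤ 4.
  x = 0: f_y(0, y) = 3*y**2 + 2*y + 13; no integer root y with |y| ≤ 4.
  x = 1: f_y(1, y) = 3*y**2 + 4*y + 25; no integer root y with |y| ≤ 4.
  x = 2: f_y(2, y) = 3*y**2 + 6*y + 41; no integer root y with |y| ≤ 4.
  x = 3: f_y(3, y) = 3*y**2 + 8*y + 61; no integer root y with |y| ≤ 4.
  x = 4: f_y(4, y) = 3*y**2 + 10*y + 85; no integer root y with |y| ≤ 4.
Only singular point on the grid: (-3, 1).
Classify: substitute x = -3 + u, y = 1 + v and expand: f = -u**3 + 2*u**2*v - u**2 + u*v**2 + v**3 + v**2.
No constant or linear terms (consistent with a singular point). Quadratic part: -u**2 + v**2. Cubic part: -u**3 + 2*u**2*v + u*v**2 + v**3.
The quadratic part v**2 - u**2 = (v − u)(v + u) splits into two distinct linear factors, so there are two distinct tangent lines y − 1 = ±(x − -3) — this is a node (ordinary double point).
Classification: node.


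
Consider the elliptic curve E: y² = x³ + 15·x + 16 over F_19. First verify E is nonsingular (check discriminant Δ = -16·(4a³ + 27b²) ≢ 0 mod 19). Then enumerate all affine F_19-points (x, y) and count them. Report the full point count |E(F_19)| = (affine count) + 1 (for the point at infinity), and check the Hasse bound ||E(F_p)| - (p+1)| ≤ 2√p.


Affine points = {(0, 4), (0, 15), (2, 4), (2, 15), (4, 8), (4, 11), (5, 8), (5, 11), (9, 5), (9, 14), (10, 8), (10, 11), (11, 7), (11, 12), (12, 9), (12, 10), (14, 5), (14, 14), (15, 5), (15, 14), (16, 1), (16, 18), (17, 4), (17, 15), (18, 0)}; affine count = 25; |E(F_19)| = 26.

Discriminant check: Δ ∝ 4a³ + 27b² = 4·15³ + 27·16² = 4·3375 + 27·256 ≡ 6 (mod 19). Nonzero ⇒ E is nonsingular.
For each x ∈ F_19, compute rhs = x³ + 15·x + 16 mod 19, then count y ∈ F_19 with y² ≡ rhs.
  x = 0: rhs = 16, matching y values: 4, 15 (2 points).
  x = 1: rhs = 13, matching y values: none (0 points).
  x = 2: rhs = 16, matching y values: 4, 15 (2 points).
  x = 3: rhs = 12, matching y values: none (0 points).
  x = 4: rhs = 7, matching y values: 8, 11 (2 points).
  x = 5: rhs = 7, matching y values: 8, 11 (2 points).
  x = 6: rhs = 18, matching y values: none (0 points).
  x = 7: rhs = 8, matching y values: none (0 points).
  x = 8: rhs = 2, matching y values: none (0 points).
  x = 9: rhs = 6, matching y values: 5, 14 (2 points).
  x = 10: rhs = 7, matching y values: 8, 11 (2 points).
  x = 11: rhs = 11, matching y values: 7, 12 (2 points).
  x = 12: rhs = 5, matching y values: 9, 10 (2 points).
  x = 13: rhs = 14, matching y values: none (0 points).
  x = 14: rhs = 6, matching y values: 5, 14 (2 points).
  x = 15: rhs = 6, matching y values: 5, 14 (2 points).
  x = 16: rhs = 1, matching y values: 1, 18 (2 points).
  x = 17: rhs = 16, matching y values: 4, 15 (2 points).
  x = 18: rhs = 0, matching y values: 0 (1 points).
Total affine count: 25.
Full point count |E(F_19)| = 25 + 1 = 26.
Hasse bound: |26 − (19+1)| = |6| = 6 ≤ 2√19 ≈ 8.7178 ✓.


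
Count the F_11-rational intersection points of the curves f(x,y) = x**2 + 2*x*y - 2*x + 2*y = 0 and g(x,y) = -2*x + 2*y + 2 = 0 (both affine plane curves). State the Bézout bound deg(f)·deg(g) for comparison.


Common zeros: ∅; count = 0; Bézout bound = 2.

deg(f) = 2, deg(g) = 1, so Bézout bound = 2.
Scan x ∈ F_11. For each x, list the y ∈ F_11 with f(x, y) ≡ 0 and those with g(x, y) ≡ 0 (mod 11); the common zeros in that column are the intersection.
  x = 0: f ≡ 0 at y ∈ {0}; g ≡ 0 at y ∈ {10}; common: ∅.
  x = 1: f ≡ 0 at y ∈ {3}; g ≡ 0 at y ∈ {0}; common: ∅.
  x = 2: f ≡ 0 at y ∈ {0}; g ≡ 0 at y ∈ {1}; common: ∅.
  x = 3: f ≡ 0 at y ∈ {1}; g ≡ 0 at y ∈ {2}; common: ∅.
  x = 4: f ≡ 0 at y ∈ {8}; g ≡ 0 at y ∈ {3}; common: ∅.
  x = 5: f ≡ 0 at y ∈ {7}; g ≡ 0 at y ∈ {4}; common: ∅.
  x = 6: f ≡ 0 at y ∈ {3}; g ≡ 0 at y ∈ {5}; common: ∅.
  x = 7: f ≡ 0 at y ∈ {4}; g ≡ 0 at y ∈ {6}; common: ∅.
  x = 8: f ≡ 0 at y ∈ {1}; g ≡ 0 at y ∈ {7}; common: ∅.
  x = 9: f ≡ 0 at y ∈ {4}; g ≡ 0 at y ∈ {8}; common: ∅.
  x = 10: f ≡ 0 at y ∈ ∅; g ≡ 0 at y ∈ {9}; common: ∅.
Collecting: common zeros = ∅, so the count is 0.
Comparison with the Bézout bound: 0 ≤ 2 = deg(f)·deg(g), as expected for curves with no common component (the affine F_11-count falls short of the bound because intersections may lie at infinity, over extension fields, or carry multiplicity).
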